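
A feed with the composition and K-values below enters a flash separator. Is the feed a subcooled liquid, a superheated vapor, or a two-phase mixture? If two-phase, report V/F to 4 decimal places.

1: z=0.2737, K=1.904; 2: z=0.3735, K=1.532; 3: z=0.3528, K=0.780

ΣzᵢKᵢ = 1.3685; Σzᵢ/Kᵢ = 0.8399.
Since Σzᵢ/Kᵢ < 1 the mixture is above its dew point — single vapor phase.

superheated vapor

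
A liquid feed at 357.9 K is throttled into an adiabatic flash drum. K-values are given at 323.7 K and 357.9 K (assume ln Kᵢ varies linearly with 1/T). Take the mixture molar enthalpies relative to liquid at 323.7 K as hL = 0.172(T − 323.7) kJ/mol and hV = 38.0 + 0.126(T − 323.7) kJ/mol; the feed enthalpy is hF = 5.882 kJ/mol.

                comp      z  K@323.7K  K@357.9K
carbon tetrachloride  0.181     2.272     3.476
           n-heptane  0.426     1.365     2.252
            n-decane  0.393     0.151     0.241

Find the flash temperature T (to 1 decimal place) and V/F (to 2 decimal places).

T = 326.4 K, V/F = 0.14

Adiabatic flash: solve Rachford–Rice at each trial T, then check hF = ψ·hV(T) + (1−ψ)·hL(T).
  T = 323.7 K: K = (2.272, 1.365, 0.151), RR gives ψ = 0.083, H_out = 3.167 kJ/mol
  T = 357.9 K: K = (3.476, 2.252, 0.241), RR gives ψ = 0.544, H_out = 25.704 kJ/mol
  T = 340.8 K: K = (2.840, 1.775, 0.193), RR gives ψ = 0.373, H_out = 16.823 kJ/mol
  T = 332.2 K: K = (2.546, 1.561, 0.171), RR gives ψ = 0.251, H_out = 10.888 kJ/mol
  T = 327.9 K: K = (2.405, 1.460, 0.161), RR gives ψ = 0.173, H_out = 7.274 kJ/mol
  T = 325.8 K: K = (2.338, 1.412, 0.156), RR gives ψ = 0.130, H_out = 5.300 kJ/mol
Linear interpolation between T = 325.8 (H_out = 5.300) and T = 327.9 (H_out = 7.274) on hF = 5.882 gives T ≈ 326.4 K, at which ψ = 0.14.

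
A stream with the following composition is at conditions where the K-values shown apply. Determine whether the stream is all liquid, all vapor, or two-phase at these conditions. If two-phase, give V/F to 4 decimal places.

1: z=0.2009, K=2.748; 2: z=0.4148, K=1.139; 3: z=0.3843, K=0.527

two-phase, V/F = 0.5098

ΣzᵢKᵢ = 1.2271; Σzᵢ/Kᵢ = 1.1665.
Both exceed 1, so a two-phase solution exists.
Rachford–Rice: g(ψ) = Σ zᵢ(Kᵢ−1)/(1+ψ(Kᵢ−1)) = 0.
Newton iteration, ψ⁰ = 0.49:
  ψ = 0.4900: g = 0.00652, g' = -0.3308 → ψ = 0.5097
  ψ = 0.5097: g = 0.00003, g' = -0.3279 → ψ = 0.5098
Converged at ψ = 0.5098.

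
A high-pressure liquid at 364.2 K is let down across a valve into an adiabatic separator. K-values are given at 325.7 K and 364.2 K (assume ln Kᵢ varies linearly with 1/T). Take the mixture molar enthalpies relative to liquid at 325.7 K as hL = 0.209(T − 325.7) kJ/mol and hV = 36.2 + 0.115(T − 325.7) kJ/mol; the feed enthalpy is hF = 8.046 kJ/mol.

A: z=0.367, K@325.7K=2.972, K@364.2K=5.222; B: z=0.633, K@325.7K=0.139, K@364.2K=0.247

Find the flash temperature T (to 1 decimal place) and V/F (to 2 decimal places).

T = 334.5 K, V/F = 0.18

Adiabatic flash: solve Rachford–Rice at each trial T, then check hF = ψ·hV(T) + (1−ψ)·hL(T).
  T = 325.7 K: K = (2.972, 0.139), RR gives ψ = 0.105, H_out = 3.810 kJ/mol
  T = 364.2 K: K = (5.222, 0.247), RR gives ψ = 0.337, H_out = 19.041 kJ/mol
  T = 344.9 K: K = (3.999, 0.188), RR gives ψ = 0.241, H_out = 12.302 kJ/mol
  T = 335.3 K: K = (3.462, 0.162), RR gives ψ = 0.181, H_out = 8.398 kJ/mol
  T = 330.5 K: K = (3.211, 0.150), RR gives ψ = 0.146, H_out = 6.213 kJ/mol
  T = 332.9 K: K = (3.335, 0.156), RR gives ψ = 0.164, H_out = 7.329 kJ/mol
Linear interpolation between T = 332.9 (H_out = 7.329) and T = 335.3 (H_out = 8.398) on hF = 8.046 gives T ≈ 334.5 K, at which ψ = 0.18.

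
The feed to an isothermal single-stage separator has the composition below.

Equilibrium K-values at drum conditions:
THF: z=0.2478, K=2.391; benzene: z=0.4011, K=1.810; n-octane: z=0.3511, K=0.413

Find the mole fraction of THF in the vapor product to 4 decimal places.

Material balance + equilibrium reduce to Σ zᵢ(Kᵢ−1)/(1+ψ(Kᵢ−1)) = 0.
Feasibility: ΣzᵢKᵢ = 1.4635, Σzᵢ/Kᵢ = 1.1754 — both > 1, two phases present.
Iterate (Newton) starting at ψ = 0.5:
  ψ = 0.5000: g = 0.14282, g' = -0.5425 → ψ = 0.7633
  ψ = 0.7633: g = -0.00544, g' = -0.6104 → ψ = 0.7544
  ψ = 0.7544: g = -0.00002, g' = -0.6052 → ψ = 0.7543
Converged at ψ = 0.7543.
Compositions from xᵢ = zᵢ/(1+ψ(Kᵢ−1)), yᵢ = Kᵢxᵢ:
  THF: x = 0.1209, y = 0.2891
  benzene: x = 0.2490, y = 0.4506
  n-octane: x = 0.6301, y = 0.2602

y_THF = 0.2891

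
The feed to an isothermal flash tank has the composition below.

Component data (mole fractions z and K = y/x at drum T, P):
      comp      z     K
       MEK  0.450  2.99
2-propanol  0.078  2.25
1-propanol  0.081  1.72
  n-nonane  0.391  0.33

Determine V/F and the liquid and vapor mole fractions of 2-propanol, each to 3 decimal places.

V/F = 0.671, x_2-propanol = 0.042, y_2-propanol = 0.095

Rachford–Rice: g(V/F) = Σ zᵢ(Kᵢ−1)/(1+V/F(Kᵢ−1)) = 0.
g(0) = ΣzᵢKᵢ − 1 = 0.789 and g(1) = 1 − Σzᵢ/Kᵢ = -0.417, so a root lies in (0, 1).
Iterate (Newton) starting at V/F = 0.5:
  V/F = 0.500: g = 0.1578, g' = -0.914 → V/F = 0.673
  V/F = 0.673: g = -0.0018, g' = -0.963 → V/F = 0.671
Converged at V/F = 0.671.
Compositions from xᵢ = zᵢ/(1+V/F(Kᵢ−1)), yᵢ = Kᵢxᵢ:
  MEK: x = 0.193, y = 0.576
  2-propanol: x = 0.042, y = 0.095
  1-propanol: x = 0.055, y = 0.094
  n-nonane: x = 0.710, y = 0.234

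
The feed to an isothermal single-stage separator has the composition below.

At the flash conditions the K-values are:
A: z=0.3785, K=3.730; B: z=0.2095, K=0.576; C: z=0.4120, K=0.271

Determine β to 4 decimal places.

Material balance + equilibrium reduce to Σ zᵢ(Kᵢ−1)/(1+β(Kᵢ−1)) = 0.
Check two-phase: ΣzᵢKᵢ = 1.6441 > 1 and Σzᵢ/Kᵢ = 1.9855 > 1, so g(0) = 0.6441 > 0 and g(1) = -0.9855 < 0.
Newton iteration, β⁰ = 0.53:
  β = 0.5300: g = -0.18174, g' = -1.1153 → β = 0.3670
  β = 0.3670: g = 0.00086, g' = -1.1648 → β = 0.3678
Converged at β = 0.3678.

β = 0.3678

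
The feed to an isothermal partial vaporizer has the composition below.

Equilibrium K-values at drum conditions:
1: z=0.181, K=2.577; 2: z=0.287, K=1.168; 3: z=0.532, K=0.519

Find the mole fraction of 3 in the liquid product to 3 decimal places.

x_3 = 0.575

Rachford–Rice: g(ψ) = Σ zᵢ(Kᵢ−1)/(1+ψ(Kᵢ−1)) = 0.
Feasibility: ΣzᵢKᵢ = 1.078, Σzᵢ/Kᵢ = 1.341 — both > 1, two phases present.
Iterate (Newton) starting at ψ = 0.31:
  ψ = 0.310: g = -0.0632, g' = -0.380 → ψ = 0.144
  ψ = 0.144: g = 0.0048, g' = -0.449 → ψ = 0.155
Converged at ψ = 0.155.
Compositions from xᵢ = zᵢ/(1+ψ(Kᵢ−1)), yᵢ = Kᵢxᵢ:
  1: x = 0.146, y = 0.375
  2: x = 0.280, y = 0.327
  3: x = 0.575, y = 0.298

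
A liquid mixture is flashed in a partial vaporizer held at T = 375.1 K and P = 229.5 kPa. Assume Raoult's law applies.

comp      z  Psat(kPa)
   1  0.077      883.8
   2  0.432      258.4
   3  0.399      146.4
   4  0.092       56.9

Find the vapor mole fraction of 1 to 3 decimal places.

y_1 = 0.231

Raoult's law: Kᵢ = Pᵢˢᵃᵗ/P = Pᵢˢᵃᵗ/229.5.
  K_1 = 883.8/229.5 = 3.85098, K_2 = 258.4/229.5 = 1.12593, K_3 = 146.4/229.5 = 0.63791, K_4 = 56.9/229.5 = 0.24793
Rachford–Rice: g(β) = Σ zᵢ(Kᵢ−1)/(1+β(Kᵢ−1)) = 0.
Check two-phase: ΣzᵢKᵢ = 1.060 > 1 and Σzᵢ/Kᵢ = 1.400 > 1, so g(0) = 0.060 > 0 and g(1) = -0.400 < 0.
Iterate (Newton) starting at β = 0.53:
  β = 0.530: g = -0.1554, g' = -0.329 → β = 0.058
  β = 0.058: g = 0.0225, g' = -0.579 → β = 0.097
  β = 0.097: g = 0.0015, g' = -0.508 → β = 0.100
Converged at β = 0.100.
Compositions from xᵢ = zᵢ/(1+β(Kᵢ−1)), yᵢ = Kᵢxᵢ:
  1: x = 0.060, y = 0.231
  2: x = 0.427, y = 0.480
  3: x = 0.414, y = 0.264
  4: x = 0.099, y = 0.025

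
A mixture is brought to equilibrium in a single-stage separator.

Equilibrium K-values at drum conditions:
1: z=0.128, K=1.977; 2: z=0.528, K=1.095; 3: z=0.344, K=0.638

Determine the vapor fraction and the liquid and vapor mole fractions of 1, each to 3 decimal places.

Material balance + equilibrium reduce to Σ zᵢ(Kᵢ−1)/(1+ψ(Kᵢ−1)) = 0.
Check two-phase: ΣzᵢKᵢ = 1.051 > 1 and Σzᵢ/Kᵢ = 1.086 > 1, so g(0) = 0.051 > 0 and g(1) = -0.086 < 0.
Newton iteration, ψ⁰ = 0.5:
  ψ = 0.500: g = -0.0201, g' = -0.127 → ψ = 0.341
  ψ = 0.341: g = 0.0003, g' = -0.132 → ψ = 0.343
Converged at ψ = 0.343.
Compositions from xᵢ = zᵢ/(1+ψ(Kᵢ−1)), yᵢ = Kᵢxᵢ:
  1: x = 0.096, y = 0.189
  2: x = 0.511, y = 0.560
  3: x = 0.393, y = 0.251

ψ = 0.343, x_1 = 0.096, y_1 = 0.189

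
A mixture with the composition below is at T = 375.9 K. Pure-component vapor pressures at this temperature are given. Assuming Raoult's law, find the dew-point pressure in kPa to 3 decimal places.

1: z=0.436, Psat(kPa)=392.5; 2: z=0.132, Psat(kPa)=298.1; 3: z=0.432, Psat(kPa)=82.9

At the dew point ψ → 1, so Σzᵢ/Kᵢ = 1 with Kᵢ = Pᵢˢᵃᵗ/P ⇒ 1/P = Σzᵢ/Pᵢˢᵃᵗ.
1/P = 0.436/392.5 + 0.132/298.1 + 0.432/82.9 = 0.006765 ⇒ P = 147.826 kPa

Pdew = 147.826 kPa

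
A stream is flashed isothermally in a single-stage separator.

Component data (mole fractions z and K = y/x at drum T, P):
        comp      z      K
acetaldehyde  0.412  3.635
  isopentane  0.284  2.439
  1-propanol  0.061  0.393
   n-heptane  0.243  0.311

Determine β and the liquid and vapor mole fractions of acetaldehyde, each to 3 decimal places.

Let β = V/F and solve Σ zᵢ(Kᵢ−1)/(1+β(Kᵢ−1)) = 0.
Feasibility: ΣzᵢKᵢ = 2.290, Σzᵢ/Kᵢ = 1.166 — both > 1, two phases present.
Newton–Raphson from β = 0.62:
  β = 0.620: g = 0.2765, g' = -0.986 → β = 0.900
  β = 0.900: g = -0.0228, g' = -1.273 → β = 0.883
  β = 0.883: g = -0.0004, g' = -1.228 → β = 0.882
Converged at β = 0.882.
Compositions from xᵢ = zᵢ/(1+β(Kᵢ−1)), yᵢ = Kᵢxᵢ:
  acetaldehyde: x = 0.124, y = 0.450
  isopentane: x = 0.125, y = 0.305
  1-propanol: x = 0.131, y = 0.052
  n-heptane: x = 0.620, y = 0.193

β = 0.882, x_acetaldehyde = 0.124, y_acetaldehyde = 0.450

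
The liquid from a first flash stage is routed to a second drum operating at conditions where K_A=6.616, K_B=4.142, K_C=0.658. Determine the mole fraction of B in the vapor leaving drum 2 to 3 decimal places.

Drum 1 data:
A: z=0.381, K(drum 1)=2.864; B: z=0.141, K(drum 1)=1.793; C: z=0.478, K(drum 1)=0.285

y_B (drum 2) = 0.126

Drum 1:
Material balance + equilibrium reduce to Σ zᵢ(Kᵢ−1)/(1+ψ₁(Kᵢ−1)) = 0.
Check two-phase: ΣzᵢKᵢ = 1.480 > 1 and Σzᵢ/Kᵢ = 1.889 > 1, so g(0) = 0.480 > 0 and g(1) = -0.889 < 0.
Newton iteration, ψ₁⁰ = 0.5:
  ψ₁ = 0.500: g = -0.0843, g' = -0.992 → ψ₁ = 0.415
  ψ₁ = 0.415: g = -0.0015, g' = -0.965 → ψ₁ = 0.414
Converged at ψ₁ = 0.414.
Drum-1 compositions:
  A: x = 0.215, y = 0.616
  B: x = 0.106, y = 0.190
  C: x = 0.679, y = 0.193
Drum-2 feed = drum-1 liquid: z₂ = (0.2152, 0.1062, 0.6787).
Drum 2:
Material balance + equilibrium reduce to Σ zᵢ(Kᵢ−1)/(1+ψ₂(Kᵢ−1)) = 0.
Feasibility: ΣzᵢKᵢ = 2.310, Σzᵢ/Kᵢ = 1.090 — both > 1, two phases present.
Newton iteration, ψ₂⁰ = 0.5:
  ψ₂ = 0.500: g = 0.1671, g' = -0.742 → ψ₂ = 0.725
  ψ₂ = 0.725: g = 0.0313, g' = -0.502 → ψ₂ = 0.788
  ψ₂ = 0.788: g = 0.0012, g' = -0.466 → ψ₂ = 0.790
Converged at ψ₂ = 0.790.
  A: x = 0.040, y = 0.262
  B: x = 0.030, y = 0.126
  C: x = 0.930, y = 0.612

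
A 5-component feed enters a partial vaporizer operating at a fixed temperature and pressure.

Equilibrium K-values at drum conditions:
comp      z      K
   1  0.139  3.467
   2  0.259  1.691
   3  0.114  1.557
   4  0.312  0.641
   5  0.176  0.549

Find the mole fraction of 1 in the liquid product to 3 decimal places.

x_1 = 0.048

Newton–Raphson from β = 0.45:
  β = 0.450: g = 0.1166, g' = -0.398 → β = 0.743
  β = 0.743: g = 0.0121, g' = -0.333 → β = 0.779
Converged at β = 0.779.
Compositions from xᵢ = zᵢ/(1+β(Kᵢ−1)), yᵢ = Kᵢxᵢ:
  1: x = 0.048, y = 0.165
  2: x = 0.168, y = 0.285
  3: x = 0.079, y = 0.124
  4: x = 0.433, y = 0.278
  5: x = 0.271, y = 0.149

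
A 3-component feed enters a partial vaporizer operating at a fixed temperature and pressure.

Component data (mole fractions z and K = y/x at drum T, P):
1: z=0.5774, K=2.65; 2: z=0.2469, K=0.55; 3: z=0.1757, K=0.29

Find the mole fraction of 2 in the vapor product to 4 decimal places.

y_2 = 0.2035

Newton–Raphson from ψ = 0.5:
  ψ = 0.5000: g = 0.18527, g' = -0.7681 → ψ = 0.7412
  ψ = 0.7412: g = -0.00145, g' = -0.8253 → ψ = 0.7394
Converged at ψ = 0.7394.
Compositions from xᵢ = zᵢ/(1+ψ(Kᵢ−1)), yᵢ = Kᵢxᵢ:
  1: x = 0.2601, y = 0.6892
  2: x = 0.3700, y = 0.2035
  3: x = 0.3699, y = 0.1073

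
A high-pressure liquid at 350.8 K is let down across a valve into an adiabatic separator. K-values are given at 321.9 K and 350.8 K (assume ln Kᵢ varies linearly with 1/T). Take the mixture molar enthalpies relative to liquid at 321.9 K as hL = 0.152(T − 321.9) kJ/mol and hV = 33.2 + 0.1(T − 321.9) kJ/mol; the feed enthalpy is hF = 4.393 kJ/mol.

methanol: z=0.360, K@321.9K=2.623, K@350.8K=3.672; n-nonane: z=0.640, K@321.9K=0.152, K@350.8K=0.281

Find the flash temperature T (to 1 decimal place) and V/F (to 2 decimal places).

Adiabatic flash: solve Rachford–Rice at each trial T, then check hF = ψ·hV(T) + (1−ψ)·hL(T).
  T = 321.9 K: K = (2.623, 0.152), RR gives ψ = 0.030, H_out = 1.003 kJ/mol
  T = 350.8 K: K = (3.672, 0.281), RR gives ψ = 0.261, H_out = 12.671 kJ/mol
  T = 336.4 K: K = (3.128, 0.210), RR gives ψ = 0.155, H_out = 7.224 kJ/mol
  T = 329.1 K: K = (2.868, 0.179), RR gives ψ = 0.096, H_out = 4.241 kJ/mol
  T = 332.8 K: K = (2.998, 0.194), RR gives ψ = 0.126, H_out = 5.782 kJ/mol
  T = 331.0 K: K = (2.935, 0.187), RR gives ψ = 0.112, H_out = 5.041 kJ/mol
Linear interpolation between T = 329.1 (H_out = 4.241) and T = 331.0 (H_out = 5.041) on hF = 4.393 gives T ≈ 329.5 K, at which ψ = 0.10.

T = 329.5 K, V/F = 0.10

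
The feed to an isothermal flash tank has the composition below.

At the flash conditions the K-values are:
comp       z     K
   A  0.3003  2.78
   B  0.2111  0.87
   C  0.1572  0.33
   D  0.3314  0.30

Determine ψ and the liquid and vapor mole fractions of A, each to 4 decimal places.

ψ = 0.1701, x_A = 0.2305, y_A = 0.6408

Iterate (Newton) starting at ψ = 0.5:
  ψ = 0.5000: g = -0.26180, g' = -0.8144 → ψ = 0.1785
  ψ = 0.1785: g = -0.00720, g' = -0.8548 → ψ = 0.1701
Converged at ψ = 0.1701.
Compositions from xᵢ = zᵢ/(1+ψ(Kᵢ−1)), yᵢ = Kᵢxᵢ:
  A: x = 0.2305, y = 0.6408
  B: x = 0.2159, y = 0.1878
  C: x = 0.1774, y = 0.0586
  D: x = 0.3762, y = 0.1129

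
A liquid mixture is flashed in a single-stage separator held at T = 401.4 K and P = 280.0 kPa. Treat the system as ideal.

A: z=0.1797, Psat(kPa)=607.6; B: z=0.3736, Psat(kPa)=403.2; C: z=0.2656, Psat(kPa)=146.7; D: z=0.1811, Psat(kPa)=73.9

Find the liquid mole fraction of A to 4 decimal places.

Raoult's law: Kᵢ = Pᵢˢᵃᵗ/P = Pᵢˢᵃᵗ/280.0.
  K_A = 607.6/280.0 = 2.170000, K_B = 403.2/280.0 = 1.440000, K_C = 146.7/280.0 = 0.523929, K_D = 73.9/280.0 = 0.263929
Rachford–Rice: g(ψ) = Σ zᵢ(Kᵢ−1)/(1+ψ(Kᵢ−1)) = 0.
Feasibility: ΣzᵢKᵢ = 1.1149, Σzᵢ/Kᵢ = 1.5354 — both > 1, two phases present.
Newton iteration, ψ⁰ = 0.5:
  ψ = 0.5000: g = -0.10949, g' = -0.4959 → ψ = 0.2792
  ψ = 0.2792: g = -0.00873, g' = -0.4326 → ψ = 0.2590
Converged at ψ = 0.2590.
Compositions from xᵢ = zᵢ/(1+ψ(Kᵢ−1)), yᵢ = Kᵢxᵢ:
  A: x = 0.1379, y = 0.2993
  B: x = 0.3354, y = 0.4830
  C: x = 0.3030, y = 0.1587
  D: x = 0.2238, y = 0.0591

x_A = 0.1379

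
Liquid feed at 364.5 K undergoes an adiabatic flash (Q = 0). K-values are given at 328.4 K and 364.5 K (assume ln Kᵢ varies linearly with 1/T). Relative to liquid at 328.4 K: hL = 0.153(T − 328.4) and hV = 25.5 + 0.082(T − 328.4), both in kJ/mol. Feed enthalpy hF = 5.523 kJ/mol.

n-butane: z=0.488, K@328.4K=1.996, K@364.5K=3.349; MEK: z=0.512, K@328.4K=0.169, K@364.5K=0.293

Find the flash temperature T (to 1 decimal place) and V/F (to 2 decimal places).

Adiabatic flash: solve Rachford–Rice at each trial T, then check hF = ψ·hV(T) + (1−ψ)·hL(T).
  T = 328.4 K: K = (1.996, 0.169), RR gives ψ = 0.073, H_out = 1.866 kJ/mol
  T = 364.5 K: K = (3.349, 0.293), RR gives ψ = 0.472, H_out = 16.356 kJ/mol
  T = 346.4 K: K = (2.619, 0.226), RR gives ψ = 0.314, H_out = 10.356 kJ/mol
  T = 337.4 K: K = (2.295, 0.196), RR gives ψ = 0.211, H_out = 6.634 kJ/mol
  T = 332.9 K: K = (2.142, 0.182), RR gives ψ = 0.148, H_out = 4.425 kJ/mol
  T = 335.1 K: K = (2.216, 0.189), RR gives ψ = 0.181, H_out = 5.542 kJ/mol
Linear interpolation between T = 332.9 (H_out = 4.425) and T = 335.1 (H_out = 5.542) on hF = 5.523 gives T ≈ 335.1 K, at which ψ = 0.18.

T = 335.1 K, V/F = 0.18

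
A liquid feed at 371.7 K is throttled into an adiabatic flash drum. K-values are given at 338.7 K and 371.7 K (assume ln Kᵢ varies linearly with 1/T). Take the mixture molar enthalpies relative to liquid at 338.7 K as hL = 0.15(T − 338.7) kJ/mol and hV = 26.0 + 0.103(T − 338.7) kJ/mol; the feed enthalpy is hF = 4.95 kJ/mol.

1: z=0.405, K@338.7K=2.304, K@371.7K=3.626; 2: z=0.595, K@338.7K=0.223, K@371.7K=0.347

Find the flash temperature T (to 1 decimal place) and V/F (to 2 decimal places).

T = 345.5 K, V/F = 0.15

Adiabatic flash: solve Rachford–Rice at each trial T, then check hF = ψ·hV(T) + (1−ψ)·hL(T).
  T = 338.7 K: K = (2.304, 0.223), RR gives ψ = 0.065, H_out = 1.689 kJ/mol
  T = 371.7 K: K = (3.626, 0.347), RR gives ψ = 0.394, H_out = 14.574 kJ/mol
  T = 355.2 K: K = (2.921, 0.281), RR gives ψ = 0.254, H_out = 8.871 kJ/mol
  T = 346.9 K: K = (2.600, 0.251), RR gives ψ = 0.169, H_out = 5.550 kJ/mol
  T = 342.8 K: K = (2.449, 0.237), RR gives ψ = 0.120, H_out = 3.712 kJ/mol
  T = 344.9 K: K = (2.526, 0.244), RR gives ψ = 0.146, H_out = 4.674 kJ/mol
Linear interpolation between T = 344.9 (H_out = 4.674) and T = 346.9 (H_out = 5.550) on hF = 4.95 gives T ≈ 345.5 K, at which ψ = 0.15.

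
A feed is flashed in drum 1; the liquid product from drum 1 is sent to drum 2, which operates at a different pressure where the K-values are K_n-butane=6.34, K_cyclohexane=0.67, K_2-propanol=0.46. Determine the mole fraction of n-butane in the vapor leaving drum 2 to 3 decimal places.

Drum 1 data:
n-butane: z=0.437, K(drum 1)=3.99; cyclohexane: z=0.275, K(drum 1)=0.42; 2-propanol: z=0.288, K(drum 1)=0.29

y_n-butane (drum 2) = 0.488

Drum 1:
Material balance + equilibrium reduce to Σ zᵢ(Kᵢ−1)/(1+ψ₁(Kᵢ−1)) = 0.
Feasibility: ΣzᵢKᵢ = 1.943, Σzᵢ/Kᵢ = 1.757 — both > 1, two phases present.
Iterate (Newton) starting at ψ₁ = 0.69:
  ψ₁ = 0.690: g = -0.2402, g' = -1.231 → ψ₁ = 0.495
  ψ₁ = 0.495: g = -0.0121, g' = -1.162 → ψ₁ = 0.485
Converged at ψ₁ = 0.485.
Drum-1 compositions:
  n-butane: x = 0.178, y = 0.712
  cyclohexane: x = 0.382, y = 0.161
  2-propanol: x = 0.439, y = 0.127
Drum-2 feed = drum-1 liquid: z₂ = (0.1785, 0.3825, 0.4390).
Drum 2:
Rachford–Rice: g(ψ₂) = Σ zᵢ(Kᵢ−1)/(1+ψ₂(Kᵢ−1)) = 0.
Check two-phase: ΣzᵢKᵢ = 1.590 > 1 and Σzᵢ/Kᵢ = 1.553 > 1, so g(0) = 0.590 > 0 and g(1) = -0.553 < 0.
Iterate (Newton) starting at ψ₂ = 0.48:
  ψ₂ = 0.480: g = -0.2026, g' = -0.693 → ψ₂ = 0.188
  ψ₂ = 0.188: g = 0.0776, g' = -1.476 → ψ₂ = 0.240
  ψ₂ = 0.240: g = 0.0079, g' = -1.195 → ψ₂ = 0.247
Converged at ψ₂ = 0.247.
  n-butane: x = 0.077, y = 0.488
  cyclohexane: x = 0.416, y = 0.279
  2-propanol: x = 0.507, y = 0.233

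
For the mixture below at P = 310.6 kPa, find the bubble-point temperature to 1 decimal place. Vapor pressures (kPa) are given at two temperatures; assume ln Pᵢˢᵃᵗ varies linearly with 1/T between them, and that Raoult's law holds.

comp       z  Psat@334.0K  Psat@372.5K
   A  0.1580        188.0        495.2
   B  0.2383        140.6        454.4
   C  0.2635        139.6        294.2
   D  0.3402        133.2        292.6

T = 365.4 K

Bubble-point temperature: ΣzᵢPᵢˢᵃᵗ(T) = P. Interpolate ln Pᵢˢᵃᵗ = aᵢ + bᵢ/T.
  T = 334.0 K: ΣzᵢPᵢˢᵃᵗ = 145.31 kPa
  T = 372.5 K: ΣzᵢPᵢˢᵃᵗ = 363.59 kPa
  T = 353.2 K: ΣzᵢPᵢˢᵃᵗ = 234.52 kPa
  T = 362.9 K: ΣzᵢPᵢˢᵃᵗ = 293.80 kPa
  T = 367.7 K: ΣzᵢPᵢˢᵃᵗ = 327.23 kPa
  T = 365.3 K: ΣzᵢPᵢˢᵃᵗ = 310.16 kPa
Interpolating between 365.3 K and 367.7 K gives T ≈ 365.4 K.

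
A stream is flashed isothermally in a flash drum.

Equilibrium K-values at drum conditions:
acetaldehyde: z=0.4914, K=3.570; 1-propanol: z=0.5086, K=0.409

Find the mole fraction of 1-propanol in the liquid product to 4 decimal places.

Let β = V/F and solve Σ zᵢ(Kᵢ−1)/(1+β(Kᵢ−1)) = 0.
Check two-phase: ΣzᵢKᵢ = 1.9623 > 1 and Σzᵢ/Kᵢ = 1.3812 > 1, so g(0) = 0.9623 > 0 and g(1) = -0.3812 < 0.
Newton–Raphson from β = 0.38:
  β = 0.3800: g = 0.25129, g' = -1.1262 → β = 0.6031
  β = 0.6031: g = 0.02818, g' = -0.9281 → β = 0.6335
  β = 0.6335: g = 0.00008, g' = -0.9238 → β = 0.6336
Converged at β = 0.6336.
Compositions from xᵢ = zᵢ/(1+β(Kᵢ−1)), yᵢ = Kᵢxᵢ:
  acetaldehyde: x = 0.1870, y = 0.6675
  1-propanol: x = 0.8130, y = 0.3325

x_1-propanol = 0.8130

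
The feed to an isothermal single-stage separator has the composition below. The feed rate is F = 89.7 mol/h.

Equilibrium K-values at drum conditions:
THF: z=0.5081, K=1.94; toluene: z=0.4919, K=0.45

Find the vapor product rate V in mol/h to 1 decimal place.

V = 35.9 mol/h

Binary case is linear: z₁(K₁−1)(1+ψ(K₂−1)) + z₂(K₂−1)(1+ψ(K₁−1)) = 0
⇒ ψ = [z₁(K₁−1)+z₂(K₂−1)] / [−(K₁−1)(K₂−1)] = 0.20707/0.51700 = 0.4005
Then V = ψ·F = 0.4005·89.7 = 35.9 mol/h and L = F − V = 53.8 mol/h.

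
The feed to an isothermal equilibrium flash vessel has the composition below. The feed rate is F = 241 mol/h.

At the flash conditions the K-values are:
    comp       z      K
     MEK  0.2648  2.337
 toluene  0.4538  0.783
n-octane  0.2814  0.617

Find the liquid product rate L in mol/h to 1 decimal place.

Let ψ = V/F and solve Σ zᵢ(Kᵢ−1)/(1+ψ(Kᵢ−1)) = 0.
g(0) = ΣzᵢKᵢ − 1 = 0.1478 and g(1) = 1 − Σzᵢ/Kᵢ = -0.1490, so a root lies in (0, 1).
Iterate (Newton) starting at ψ = 0.5:
  ψ = 0.5000: g = -0.03157, g' = -0.2601 → ψ = 0.3786
  ψ = 0.3786: g = 0.00171, g' = -0.2905 → ψ = 0.3845
Converged at ψ = 0.3845.
Then V = ψ·F = 0.3845·241 = 92.7 mol/h and L = F − V = 148.3 mol/h.

L = 148.3 mol/h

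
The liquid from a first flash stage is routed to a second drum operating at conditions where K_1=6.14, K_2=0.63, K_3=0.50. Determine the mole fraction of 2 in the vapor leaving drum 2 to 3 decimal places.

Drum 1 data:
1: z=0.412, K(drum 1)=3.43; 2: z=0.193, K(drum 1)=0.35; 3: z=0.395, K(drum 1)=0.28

y_2 (drum 2) = 0.179

Drum 1:
Newton iteration, ψ₁⁰ = 0.5:
  ψ₁ = 0.500: g = -0.1782, g' = -1.175 → ψ₁ = 0.348
  ψ₁ = 0.348: g = 0.0005, g' = -1.215 → ψ₁ = 0.349
Converged at ψ₁ = 0.349.
Drum-1 compositions:
  1: x = 0.223, y = 0.765
  2: x = 0.250, y = 0.087
  3: x = 0.527, y = 0.148
Drum-2 feed = drum-1 liquid: z₂ = (0.2230, 0.2496, 0.5274).
Drum 2:
Let ψ₂ = V/F and solve Σ zᵢ(Kᵢ−1)/(1+ψ₂(Kᵢ−1)) = 0.
Check two-phase: ΣzᵢKᵢ = 1.790 > 1 and Σzᵢ/Kᵢ = 1.487 > 1, so g(0) = 0.790 > 0 and g(1) = -0.487 < 0.
Newton–Raphson from ψ₂ = 0.5:
  ψ₂ = 0.500: g = -0.1438, g' = -0.748 → ψ₂ = 0.308
  ψ₂ = 0.308: g = 0.0281, g' = -1.111 → ψ₂ = 0.333
  ψ₂ = 0.333: g = 0.0010, g' = -1.035 → ψ₂ = 0.334
Converged at ψ₂ = 0.334.
  1: x = 0.082, y = 0.504
  2: x = 0.285, y = 0.179
  3: x = 0.633, y = 0.317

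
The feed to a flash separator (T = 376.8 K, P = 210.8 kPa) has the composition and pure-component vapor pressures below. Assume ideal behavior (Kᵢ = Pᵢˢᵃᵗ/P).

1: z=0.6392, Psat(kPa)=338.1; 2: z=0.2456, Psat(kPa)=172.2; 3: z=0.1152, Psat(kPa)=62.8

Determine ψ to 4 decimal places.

Raoult's law: Kᵢ = Pᵢˢᵃᵗ/P = Pᵢˢᵃᵗ/210.8.
  K_1 = 338.1/210.8 = 1.603890, K_2 = 172.2/210.8 = 0.816888, K_3 = 62.8/210.8 = 0.297913
Newton–Raphson from ψ = 0.5:
  ψ = 0.5000: g = 0.12235, g' = -0.2823 → ψ = 0.9333
  ψ = 0.9333: g = -0.04201, g' = -0.5852 → ψ = 0.8616
  ψ = 0.8616: g = -0.00419, g' = -0.4762 → ψ = 0.8527
  ψ = 0.8527: g = -0.00005, g' = -0.4657 → ψ = 0.8526
Converged at ψ = 0.8526.

ψ = 0.8526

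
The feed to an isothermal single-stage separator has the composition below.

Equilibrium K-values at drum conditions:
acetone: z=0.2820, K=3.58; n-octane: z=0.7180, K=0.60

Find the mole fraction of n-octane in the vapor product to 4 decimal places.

Let ψ = V/F and solve Σ zᵢ(Kᵢ−1)/(1+ψ(Kᵢ−1)) = 0.
Feasibility: ΣzᵢKᵢ = 1.4404, Σzᵢ/Kᵢ = 1.2754 — both > 1, two phases present.
Newton–Raphson from ψ = 0.68:
  ψ = 0.6800: g = -0.13036, g' = -0.4642 → ψ = 0.3992
  ψ = 0.3992: g = 0.01667, g' = -0.6183 → ψ = 0.4261
  ψ = 0.4261: g = 0.00035, g' = -0.5928 → ψ = 0.4267
Converged at ψ = 0.4267.
Compositions from xᵢ = zᵢ/(1+ψ(Kᵢ−1)), yᵢ = Kᵢxᵢ:
  acetone: x = 0.1342, y = 0.4805
  n-octane: x = 0.8658, y = 0.5195

y_n-octane = 0.5195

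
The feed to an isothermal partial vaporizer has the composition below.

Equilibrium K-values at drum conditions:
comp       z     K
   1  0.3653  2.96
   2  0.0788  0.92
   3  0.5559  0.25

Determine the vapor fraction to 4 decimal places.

Newton iteration, ψ⁰ = 0.5:
  ψ = 0.5000: g = -0.31204, g' = -1.1590 → ψ = 0.2308
  ψ = 0.2308: g = -0.01761, g' = -1.1232 → ψ = 0.2151
  ψ = 0.2151: g = 0.00013, g' = -1.1395 → ψ = 0.2152
Converged at ψ = 0.2152.

ψ = 0.2152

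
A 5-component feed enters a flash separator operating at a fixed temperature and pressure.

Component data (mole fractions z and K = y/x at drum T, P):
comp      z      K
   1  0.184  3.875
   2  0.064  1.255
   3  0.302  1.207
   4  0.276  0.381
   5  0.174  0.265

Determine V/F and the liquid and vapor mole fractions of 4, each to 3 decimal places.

Newton–Raphson from V/F = 0.5:
  V/F = 0.500: g = -0.1615, g' = -0.727 → V/F = 0.278
  V/F = 0.278: g = 0.0014, g' = -0.788 → V/F = 0.280
Converged at V/F = 0.280.
Compositions from xᵢ = zᵢ/(1+V/F(Kᵢ−1)), yᵢ = Kᵢxᵢ:
  1: x = 0.102, y = 0.395
  2: x = 0.060, y = 0.075
  3: x = 0.285, y = 0.345
  4: x = 0.334, y = 0.127
  5: x = 0.219, y = 0.058

V/F = 0.280, x_4 = 0.334, y_4 = 0.127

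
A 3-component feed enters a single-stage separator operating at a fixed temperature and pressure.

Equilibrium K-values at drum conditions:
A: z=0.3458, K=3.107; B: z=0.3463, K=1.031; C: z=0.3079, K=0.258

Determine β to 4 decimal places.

β = 0.5027

Iterate (Newton) starting at β = 0.41:
  β = 0.4100: g = 0.07315, g' = -0.7924 → β = 0.5023
  β = 0.5023: g = 0.00033, g' = -0.7935 → β = 0.5027
Converged at β = 0.5027.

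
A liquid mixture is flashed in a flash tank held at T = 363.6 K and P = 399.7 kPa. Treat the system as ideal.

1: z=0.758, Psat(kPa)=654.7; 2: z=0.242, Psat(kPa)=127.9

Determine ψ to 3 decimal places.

Raoult's law: Kᵢ = Pᵢˢᵃᵗ/P = Pᵢˢᵃᵗ/399.7.
  K_1 = 654.7/399.7 = 1.63798, K_2 = 127.9/399.7 = 0.31999
Let ψ = V/F and solve Σ zᵢ(Kᵢ−1)/(1+ψ(Kᵢ−1)) = 0.
Feasibility: ΣzᵢKᵢ = 1.319, Σzᵢ/Kᵢ = 1.219 — both > 1, two phases present.
Binary case is linear: z₁(K₁−1)(1+ψ(K₂−1)) + z₂(K₂−1)(1+ψ(K₁−1)) = 0
⇒ ψ = [z₁(K₁−1)+z₂(K₂−1)] / [−(K₁−1)(K₂−1)] = 0.3190/0.4338 = 0.735

ψ = 0.735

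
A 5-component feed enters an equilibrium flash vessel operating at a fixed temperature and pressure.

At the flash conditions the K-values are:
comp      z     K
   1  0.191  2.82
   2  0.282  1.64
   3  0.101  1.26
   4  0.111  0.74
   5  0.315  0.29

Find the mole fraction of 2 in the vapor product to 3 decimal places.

y_2 = 0.361

Rachford–Rice: g(V/F) = Σ zᵢ(Kᵢ−1)/(1+V/F(Kᵢ−1)) = 0.
g(0) = ΣzᵢKᵢ − 1 = 0.302 and g(1) = 1 − Σzᵢ/Kᵢ = -0.556, so a root lies in (0, 1).
Iterate (Newton) starting at V/F = 0.62:
  V/F = 0.620: g = -0.1188, g' = -0.721 → V/F = 0.455
  V/F = 0.455: g = -0.0099, g' = -0.620 → V/F = 0.439
Converged at V/F = 0.439.
Compositions from xᵢ = zᵢ/(1+V/F(Kᵢ−1)), yᵢ = Kᵢxᵢ:
  1: x = 0.106, y = 0.299
  2: x = 0.220, y = 0.361
  3: x = 0.091, y = 0.114
  4: x = 0.125, y = 0.093
  5: x = 0.458, y = 0.133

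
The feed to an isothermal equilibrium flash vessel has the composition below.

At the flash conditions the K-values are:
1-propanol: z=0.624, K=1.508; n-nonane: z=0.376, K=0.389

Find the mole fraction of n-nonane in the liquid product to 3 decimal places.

Binary case is linear: z₁(K₁−1)(1+V/F(K₂−1)) + z₂(K₂−1)(1+V/F(K₁−1)) = 0
⇒ V/F = [z₁(K₁−1)+z₂(K₂−1)] / [−(K₁−1)(K₂−1)] = 0.0873/0.3104 = 0.281
Compositions from xᵢ = zᵢ/(1+V/F(Kᵢ−1)), yᵢ = Kᵢxᵢ:
  1-propanol: x = 0.546, y = 0.823
  n-nonane: x = 0.454, y = 0.177

x_n-nonane = 0.454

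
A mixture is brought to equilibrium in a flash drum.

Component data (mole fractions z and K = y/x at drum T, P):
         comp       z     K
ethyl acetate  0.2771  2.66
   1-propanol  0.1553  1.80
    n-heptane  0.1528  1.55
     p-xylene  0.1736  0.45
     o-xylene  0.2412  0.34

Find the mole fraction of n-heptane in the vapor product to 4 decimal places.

y_n-heptane = 0.1813

Material balance + equilibrium reduce to Σ zᵢ(Kᵢ−1)/(1+ψ(Kᵢ−1)) = 0.
Check two-phase: ΣzᵢKᵢ = 1.4136 > 1 and Σzᵢ/Kᵢ = 1.3842 > 1, so g(0) = 0.4136 > 0 and g(1) = -0.3842 < 0.
Iterate (Newton) starting at ψ = 0.5:
  ψ = 0.5000: g = 0.03672, g' = -0.6411 → ψ = 0.5573
  ψ = 0.5573: g = -0.00029, g' = -0.6527 → ψ = 0.5568
Converged at ψ = 0.5568.
Compositions from xᵢ = zᵢ/(1+ψ(Kᵢ−1)), yᵢ = Kᵢxᵢ:
  ethyl acetate: x = 0.1440, y = 0.3830
  1-propanol: x = 0.1074, y = 0.1934
  n-heptane: x = 0.1170, y = 0.1813
  p-xylene: x = 0.2502, y = 0.1126
  o-xylene: x = 0.3814, y = 0.1297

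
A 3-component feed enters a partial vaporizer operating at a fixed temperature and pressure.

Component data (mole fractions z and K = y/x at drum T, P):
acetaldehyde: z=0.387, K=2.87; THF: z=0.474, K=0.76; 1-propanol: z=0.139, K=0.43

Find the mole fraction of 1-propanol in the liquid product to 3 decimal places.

Material balance + equilibrium reduce to Σ zᵢ(Kᵢ−1)/(1+V/F(Kᵢ−1)) = 0.
g(0) = ΣzᵢKᵢ − 1 = 0.531 and g(1) = 1 − Σzᵢ/Kᵢ = -0.082, so a root lies in (0, 1).
Iterate (Newton) starting at V/F = 0.56:
  V/F = 0.560: g = 0.1057, g' = -0.457 → V/F = 0.791
  V/F = 0.791: g = 0.0070, g' = -0.412 → V/F = 0.809
Converged at V/F = 0.809.
Compositions from xᵢ = zᵢ/(1+V/F(Kᵢ−1)), yᵢ = Kᵢxᵢ:
  acetaldehyde: x = 0.154, y = 0.442
  THF: x = 0.588, y = 0.447
  1-propanol: x = 0.258, y = 0.111

x_1-propanol = 0.258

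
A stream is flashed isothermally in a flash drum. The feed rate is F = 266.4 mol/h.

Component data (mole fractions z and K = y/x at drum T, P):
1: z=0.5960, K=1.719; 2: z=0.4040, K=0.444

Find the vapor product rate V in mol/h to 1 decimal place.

Let ψ = V/F and solve Σ zᵢ(Kᵢ−1)/(1+ψ(Kᵢ−1)) = 0.
Check two-phase: ΣzᵢKᵢ = 1.2039 > 1 and Σzᵢ/Kᵢ = 1.2566 > 1, so g(0) = 0.2039 > 0 and g(1) = -0.2566 < 0.
Binary case is linear: z₁(K₁−1)(1+ψ(K₂−1)) + z₂(K₂−1)(1+ψ(K₁−1)) = 0
⇒ ψ = [z₁(K₁−1)+z₂(K₂−1)] / [−(K₁−1)(K₂−1)] = 0.20390/0.39976 = 0.5101
Then V = ψ·F = 0.5101·266.4 = 135.9 mol/h and L = F − V = 130.5 mol/h.

V = 135.9 mol/h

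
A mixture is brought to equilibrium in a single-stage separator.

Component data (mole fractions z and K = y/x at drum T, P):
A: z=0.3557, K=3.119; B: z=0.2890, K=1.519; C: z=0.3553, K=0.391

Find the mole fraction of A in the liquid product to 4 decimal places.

Newton–Raphson from V/F = 0.57:
  V/F = 0.5700: g = 0.12571, g' = -0.6832 → V/F = 0.7540
  V/F = 0.7540: g = -0.00215, g' = -0.7274 → V/F = 0.7511
Converged at V/F = 0.7511.
Compositions from xᵢ = zᵢ/(1+V/F(Kᵢ−1)), yᵢ = Kᵢxᵢ:
  A: x = 0.1373, y = 0.4281
  B: x = 0.2079, y = 0.3159
  C: x = 0.6548, y = 0.2560

x_A = 0.1373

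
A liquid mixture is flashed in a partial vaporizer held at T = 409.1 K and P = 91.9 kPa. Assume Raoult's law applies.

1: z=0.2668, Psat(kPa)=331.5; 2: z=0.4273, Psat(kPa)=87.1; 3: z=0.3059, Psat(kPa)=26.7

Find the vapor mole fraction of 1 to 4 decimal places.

y_1 = 0.4593

Raoult's law: Kᵢ = Pᵢˢᵃᵗ/P = Pᵢˢᵃᵗ/91.9.
  K_1 = 331.5/91.9 = 3.607182, K_2 = 87.1/91.9 = 0.947769, K_3 = 26.7/91.9 = 0.290533
Iterate (Newton) starting at ψ = 0.5:
  ψ = 0.5000: g = -0.05729, g' = -0.7128 → ψ = 0.4196
  ψ = 0.4196: g = 0.00034, g' = -0.7270 → ψ = 0.4201
Converged at ψ = 0.4201.
Compositions from xᵢ = zᵢ/(1+ψ(Kᵢ−1)), yᵢ = Kᵢxᵢ:
  1: x = 0.1273, y = 0.4593
  2: x = 0.4369, y = 0.4141
  3: x = 0.4358, y = 0.1266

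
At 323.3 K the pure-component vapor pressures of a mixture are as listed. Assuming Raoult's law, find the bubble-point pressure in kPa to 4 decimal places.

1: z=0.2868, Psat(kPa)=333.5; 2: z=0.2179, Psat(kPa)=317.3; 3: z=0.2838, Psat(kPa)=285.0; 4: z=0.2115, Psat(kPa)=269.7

At the bubble point ψ → 0, so ΣzᵢKᵢ = 1 with Kᵢ = Pᵢˢᵃᵗ/P ⇒ P = ΣzᵢPᵢˢᵃᵗ.
P = 0.2868·333.5 + 0.2179·317.3 + 0.2838·285.0 + 0.2115·269.7 = 302.7120 kPa

Pbub = 302.7120 kPa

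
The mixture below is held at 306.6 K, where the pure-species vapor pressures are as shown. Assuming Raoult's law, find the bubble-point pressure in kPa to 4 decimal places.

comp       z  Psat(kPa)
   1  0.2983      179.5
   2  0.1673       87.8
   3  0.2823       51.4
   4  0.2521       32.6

At the bubble point ψ → 0, so ΣzᵢKᵢ = 1 with Kᵢ = Pᵢˢᵃᵗ/P ⇒ P = ΣzᵢPᵢˢᵃᵗ.
P = 0.2983·179.5 + 0.1673·87.8 + 0.2823·51.4 + 0.2521·32.6 = 90.9625 kPa

Pbub = 90.9625 kPa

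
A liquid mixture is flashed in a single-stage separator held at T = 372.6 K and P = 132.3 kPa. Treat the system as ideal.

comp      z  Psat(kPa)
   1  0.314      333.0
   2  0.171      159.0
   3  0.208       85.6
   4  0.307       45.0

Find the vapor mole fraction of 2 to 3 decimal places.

Raoult's law: Kᵢ = Pᵢˢᵃᵗ/P = Pᵢˢᵃᵗ/132.3.
  K_1 = 333.0/132.3 = 2.51701, K_2 = 159.0/132.3 = 1.20181, K_3 = 85.6/132.3 = 0.64701, K_4 = 45.0/132.3 = 0.34014
Let β = V/F and solve Σ zᵢ(Kᵢ−1)/(1+β(Kᵢ−1)) = 0.
Feasibility: ΣzᵢKᵢ = 1.235, Σzᵢ/Kᵢ = 1.491 — both > 1, two phases present.
Iterate (Newton) starting at β = 0.43:
  β = 0.430: g = -0.0493, g' = -0.567 → β = 0.343
Converged at β = 0.343.
Compositions from xᵢ = zᵢ/(1+β(Kᵢ−1)), yᵢ = Kᵢxᵢ:
  1: x = 0.206, y = 0.520
  2: x = 0.160, y = 0.192
  3: x = 0.237, y = 0.153
  4: x = 0.397, y = 0.135

y_2 = 0.192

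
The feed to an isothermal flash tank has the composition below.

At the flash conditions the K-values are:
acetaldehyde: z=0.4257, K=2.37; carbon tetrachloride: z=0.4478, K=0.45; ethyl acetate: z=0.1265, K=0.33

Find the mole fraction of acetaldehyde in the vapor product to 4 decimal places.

Material balance + equilibrium reduce to Σ zᵢ(Kᵢ−1)/(1+β(Kᵢ−1)) = 0.
Feasibility: ΣzᵢKᵢ = 1.2522, Σzᵢ/Kᵢ = 1.5581 — both > 1, two phases present.
Iterate (Newton) starting at β = 0.5:
  β = 0.5000: g = -0.12104, g' = -0.6675 → β = 0.3187
  β = 0.3187: g = -0.00042, g' = -0.6781 → β = 0.3180
Converged at β = 0.3180.
Compositions from xᵢ = zᵢ/(1+β(Kᵢ−1)), yᵢ = Kᵢxᵢ:
  acetaldehyde: x = 0.2965, y = 0.7027
  carbon tetrachloride: x = 0.5427, y = 0.2442
  ethyl acetate: x = 0.1608, y = 0.0530

y_acetaldehyde = 0.7027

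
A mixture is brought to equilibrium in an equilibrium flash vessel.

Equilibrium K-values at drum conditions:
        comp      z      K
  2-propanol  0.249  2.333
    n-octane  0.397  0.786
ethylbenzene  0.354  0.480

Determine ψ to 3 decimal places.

ψ = 0.126

Newton–Raphson from ψ = 0.5:
  ψ = 0.500: g = -0.1447, g' = -0.357 → ψ = 0.095
  ψ = 0.095: g = 0.0145, g' = -0.474 → ψ = 0.125
  ψ = 0.125: g = 0.0003, g' = -0.454 → ψ = 0.126
Converged at ψ = 0.126.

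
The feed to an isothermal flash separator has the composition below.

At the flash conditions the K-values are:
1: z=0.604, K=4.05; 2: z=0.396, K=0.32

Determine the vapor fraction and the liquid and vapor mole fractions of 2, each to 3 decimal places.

Let ψ = V/F and solve Σ zᵢ(Kᵢ−1)/(1+ψ(Kᵢ−1)) = 0.
g(0) = ΣzᵢKᵢ − 1 = 1.573 and g(1) = 1 − Σzᵢ/Kᵢ = -0.387, so a root lies in (0, 1).
Newton iteration, ψ⁰ = 0.5:
  ψ = 0.500: g = 0.3216, g' = -1.302 → ψ = 0.747
  ψ = 0.747: g = 0.0146, g' = -1.279 → ψ = 0.758
Converged at ψ = 0.758.
Compositions from xᵢ = zᵢ/(1+ψ(Kᵢ−1)), yᵢ = Kᵢxᵢ:
  1: x = 0.182, y = 0.738
  2: x = 0.818, y = 0.262

ψ = 0.758, x_2 = 0.818, y_2 = 0.262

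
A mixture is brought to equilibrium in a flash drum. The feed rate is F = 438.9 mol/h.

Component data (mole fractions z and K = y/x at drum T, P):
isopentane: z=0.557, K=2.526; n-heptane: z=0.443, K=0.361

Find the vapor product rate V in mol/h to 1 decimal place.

V = 255.2 mol/h

Binary case is linear: z₁(K₁−1)(1+ψ(K₂−1)) + z₂(K₂−1)(1+ψ(K₁−1)) = 0
⇒ ψ = [z₁(K₁−1)+z₂(K₂−1)] / [−(K₁−1)(K₂−1)] = 0.5669/0.9751 = 0.581
Then V = ψ·F = 0.5814·438.9 = 255.2 mol/h and L = F − V = 183.7 mol/h.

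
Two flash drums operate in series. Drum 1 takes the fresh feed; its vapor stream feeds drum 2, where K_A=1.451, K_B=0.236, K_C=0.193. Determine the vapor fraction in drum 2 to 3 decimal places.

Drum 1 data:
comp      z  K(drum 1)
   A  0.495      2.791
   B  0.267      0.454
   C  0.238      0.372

Drum 1:
Rachford–Rice: g(ψ₁) = Σ zᵢ(Kᵢ−1)/(1+ψ₁(Kᵢ−1)) = 0.
Check two-phase: ΣzᵢKᵢ = 1.591 > 1 and Σzᵢ/Kᵢ = 1.405 > 1, so g(0) = 0.591 > 0 and g(1) = -0.405 < 0.
Newton–Raphson from ψ₁ = 0.65:
  ψ₁ = 0.650: g = -0.0689, g' = -0.798 → ψ₁ = 0.564
  ψ₁ = 0.564: g = -0.0008, g' = -0.784 → ψ₁ = 0.563
Converged at ψ₁ = 0.563.
Drum-1 compositions:
  A: x = 0.247, y = 0.688
  B: x = 0.385, y = 0.175
  C: x = 0.368, y = 0.137
Drum-2 feed = drum-1 vapor: z₂ = (0.6881, 0.1750, 0.1369).
Drum 2:
Material balance + equilibrium reduce to Σ zᵢ(Kᵢ−1)/(1+ψ₂(Kᵢ−1)) = 0.
Feasibility: ΣzᵢKᵢ = 1.066, Σzᵢ/Kᵢ = 1.925 — both > 1, two phases present.
Newton iteration, ψ₂⁰ = 0.53:
  ψ₂ = 0.530: g = -0.1672, g' = -0.652 → ψ₂ = 0.273
  ψ₂ = 0.273: g = -0.0345, g' = -0.421 → ψ₂ = 0.192
  ψ₂ = 0.192: g = -0.0016, g' = -0.383 → ψ₂ = 0.187
Converged at ψ₂ = 0.187.
  A: x = 0.635, y = 0.921
  B: x = 0.204, y = 0.048
  C: x = 0.161, y = 0.031

V/F (drum 2) = 0.187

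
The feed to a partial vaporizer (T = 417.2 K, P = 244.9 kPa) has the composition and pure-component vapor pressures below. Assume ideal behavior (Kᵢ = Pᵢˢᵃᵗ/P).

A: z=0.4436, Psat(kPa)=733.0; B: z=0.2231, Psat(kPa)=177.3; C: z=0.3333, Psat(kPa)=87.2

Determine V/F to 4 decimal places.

Raoult's law: Kᵢ = Pᵢˢᵃᵗ/P = Pᵢˢᵃᵗ/244.9.
  K_A = 733.0/244.9 = 2.993058, K_B = 177.3/244.9 = 0.723969, K_C = 87.2/244.9 = 0.356064
Material balance + equilibrium reduce to Σ zᵢ(Kᵢ−1)/(1+V/F(Kᵢ−1)) = 0.
Check two-phase: ΣzᵢKᵢ = 1.6079 > 1 and Σzᵢ/Kᵢ = 1.3924 > 1, so g(0) = 0.6079 > 0 and g(1) = -0.3924 < 0.
Newton–Raphson from V/F = 0.68:
  V/F = 0.6800: g = -0.08224, g' = -0.7808 → V/F = 0.5747
  V/F = 0.5747: g = -0.00178, g' = -0.7551 → V/F = 0.5723
Converged at V/F = 0.5723.

V/F = 0.5723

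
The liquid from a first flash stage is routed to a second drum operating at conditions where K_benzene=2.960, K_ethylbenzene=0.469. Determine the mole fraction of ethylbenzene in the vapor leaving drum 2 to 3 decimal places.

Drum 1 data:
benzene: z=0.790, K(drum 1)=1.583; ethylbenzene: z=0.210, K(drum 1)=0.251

y_ethylbenzene (drum 2) = 0.369

Drum 1:
Material balance + equilibrium reduce to Σ zᵢ(Kᵢ−1)/(1+ψ₁(Kᵢ−1)) = 0.
Check two-phase: ΣzᵢKᵢ = 1.303 > 1 and Σzᵢ/Kᵢ = 1.336 > 1, so g(0) = 0.303 > 0 and g(1) = -0.336 < 0.
Binary case is linear: z₁(K₁−1)(1+ψ₁(K₂−1)) + z₂(K₂−1)(1+ψ₁(K₁−1)) = 0
⇒ ψ₁ = [z₁(K₁−1)+z₂(K₂−1)] / [−(K₁−1)(K₂−1)] = 0.3033/0.4367 = 0.695
Drum-1 compositions:
  benzene: x = 0.562, y = 0.890
  ethylbenzene: x = 0.438, y = 0.110
Drum-2 feed = drum-1 liquid: z₂ = (0.5623, 0.4377).
Drum 2:
Let ψ₂ = V/F and solve Σ zᵢ(Kᵢ−1)/(1+ψ₂(Kᵢ−1)) = 0.
Feasibility: ΣzᵢKᵢ = 1.870, Σzᵢ/Kᵢ = 1.123 — both > 1, two phases present.
Binary case is linear: z₁(K₁−1)(1+ψ₂(K₂−1)) + z₂(K₂−1)(1+ψ₂(K₁−1)) = 0
⇒ ψ₂ = [z₁(K₁−1)+z₂(K₂−1)] / [−(K₁−1)(K₂−1)] = 0.8697/1.0408 = 0.836
  benzene: x = 0.213, y = 0.631
  ethylbenzene: x = 0.787, y = 0.369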